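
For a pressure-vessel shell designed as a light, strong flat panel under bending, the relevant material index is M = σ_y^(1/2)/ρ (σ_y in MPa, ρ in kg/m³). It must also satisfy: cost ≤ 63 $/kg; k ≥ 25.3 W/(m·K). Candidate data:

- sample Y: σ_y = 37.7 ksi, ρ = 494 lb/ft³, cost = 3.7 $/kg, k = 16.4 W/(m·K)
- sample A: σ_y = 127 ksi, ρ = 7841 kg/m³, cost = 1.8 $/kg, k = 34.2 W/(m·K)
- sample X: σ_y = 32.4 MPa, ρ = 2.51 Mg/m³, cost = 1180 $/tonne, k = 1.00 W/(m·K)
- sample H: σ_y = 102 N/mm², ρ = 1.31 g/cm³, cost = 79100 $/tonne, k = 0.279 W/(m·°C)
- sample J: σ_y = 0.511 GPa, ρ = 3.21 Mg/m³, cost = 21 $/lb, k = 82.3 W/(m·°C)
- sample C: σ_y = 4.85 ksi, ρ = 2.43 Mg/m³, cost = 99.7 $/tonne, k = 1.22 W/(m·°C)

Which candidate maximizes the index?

sample J

Screen on constraints: cost ≤ 63 $/kg; k ≥ 25.3 W/(m·K). Survivors: sample A, sample J.
After converting to SI:
  sample A: σ_y = 875.6 MPa, ρ = 7841 kg/m³
  sample J: σ_y = 511.0 MPa, ρ = 3210 kg/m³
  sample J: M = 7.04×10⁻³
  sample A: M = 3.77×10⁻³
Highest index: sample J.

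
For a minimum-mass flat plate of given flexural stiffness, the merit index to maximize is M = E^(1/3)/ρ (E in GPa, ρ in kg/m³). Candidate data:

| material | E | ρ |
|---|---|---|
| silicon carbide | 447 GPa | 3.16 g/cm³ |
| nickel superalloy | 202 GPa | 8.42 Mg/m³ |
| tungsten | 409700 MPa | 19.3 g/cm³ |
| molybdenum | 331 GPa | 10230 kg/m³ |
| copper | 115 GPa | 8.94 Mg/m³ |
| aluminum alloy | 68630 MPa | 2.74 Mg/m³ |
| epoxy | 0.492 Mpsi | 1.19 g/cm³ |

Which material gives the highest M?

silicon carbide

In SI units:
  silicon carbide: E = 447.0 GPa, ρ = 3160 kg/m³
  nickel superalloy: E = 202.0 GPa, ρ = 8420 kg/m³
  tungsten: E = 409.7 GPa, ρ = 19300 kg/m³
  molybdenum: E = 331.0 GPa, ρ = 10230 kg/m³
  copper: E = 115.0 GPa, ρ = 8940 kg/m³
  aluminum alloy: E = 68.63 GPa, ρ = 2740 kg/m³
  epoxy: E = 3.392 GPa, ρ = 1190 kg/m³
  silicon carbide: M = 2.42×10⁻³
  aluminum alloy: M = 1.49×10⁻³
  epoxy: M = 1.26×10⁻³
  nickel superalloy: M = 0.697×10⁻³
  molybdenum: M = 0.676×10⁻³
  copper: M = 0.544×10⁻³
  tungsten: M = 0.385×10⁻³
The maximum is for silicon carbide.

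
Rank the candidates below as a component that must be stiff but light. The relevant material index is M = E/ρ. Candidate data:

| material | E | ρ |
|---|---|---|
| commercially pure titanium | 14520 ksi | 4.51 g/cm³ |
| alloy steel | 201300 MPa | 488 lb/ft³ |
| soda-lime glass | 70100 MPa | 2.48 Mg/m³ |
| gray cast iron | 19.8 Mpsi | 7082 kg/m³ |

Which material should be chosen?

Convert each candidate to consistent units, then evaluate M:
  commercially pure titanium: E = 100.1 GPa, ρ = 4510 kg/m³
  alloy steel: E = 201.3 GPa, ρ = 7817 kg/m³
  soda-lime glass: E = 70.10 GPa, ρ = 2480 kg/m³
  gray cast iron: E = 136.5 GPa, ρ = 7082 kg/m³
  soda-lime glass: M = 28.3 MN·m/kg
  alloy steel: M = 25.8 MN·m/kg
  commercially pure titanium: M = 22.2 MN·m/kg
  gray cast iron: M = 19.3 MN·m/kg
The maximum is for soda-lime glass.

soda-lime glass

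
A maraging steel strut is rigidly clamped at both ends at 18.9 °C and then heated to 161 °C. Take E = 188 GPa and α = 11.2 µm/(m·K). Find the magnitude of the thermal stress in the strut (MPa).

ΔT = 142.1 K. Constrained thermal stress σ = E·α·ΔT = 188.0×10³ MPa × 11.2×10⁻⁶ × 142.1 = 299 MPa (compressive).

299 MPa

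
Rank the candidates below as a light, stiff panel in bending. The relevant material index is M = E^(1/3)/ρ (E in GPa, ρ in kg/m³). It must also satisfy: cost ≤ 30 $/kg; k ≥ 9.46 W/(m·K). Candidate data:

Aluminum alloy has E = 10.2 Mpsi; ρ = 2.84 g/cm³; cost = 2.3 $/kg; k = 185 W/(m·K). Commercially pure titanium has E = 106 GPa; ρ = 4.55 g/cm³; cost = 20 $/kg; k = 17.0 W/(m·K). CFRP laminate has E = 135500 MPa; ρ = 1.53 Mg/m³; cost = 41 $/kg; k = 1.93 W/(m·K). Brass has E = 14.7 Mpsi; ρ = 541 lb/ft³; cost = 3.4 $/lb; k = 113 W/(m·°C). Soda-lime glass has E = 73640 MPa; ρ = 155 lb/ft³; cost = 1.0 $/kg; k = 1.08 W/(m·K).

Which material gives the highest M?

Screen on constraints: cost ≤ 30 $/kg; k ≥ 9.46 W/(m·K). Survivors: aluminum alloy, commercially pure titanium, brass.
After converting to SI:
  aluminum alloy: E = 70.33 GPa, ρ = 2840 kg/m³
  commercially pure titanium: E = 106.0 GPa, ρ = 4550 kg/m³
  brass: E = 101.4 GPa, ρ = 8666 kg/m³
  aluminum alloy: M = 1.45×10⁻³
  commercially pure titanium: M = 1.04×10⁻³
  brass: M = 0.538×10⁻³
Aluminum alloy has the largest M.

aluminum alloy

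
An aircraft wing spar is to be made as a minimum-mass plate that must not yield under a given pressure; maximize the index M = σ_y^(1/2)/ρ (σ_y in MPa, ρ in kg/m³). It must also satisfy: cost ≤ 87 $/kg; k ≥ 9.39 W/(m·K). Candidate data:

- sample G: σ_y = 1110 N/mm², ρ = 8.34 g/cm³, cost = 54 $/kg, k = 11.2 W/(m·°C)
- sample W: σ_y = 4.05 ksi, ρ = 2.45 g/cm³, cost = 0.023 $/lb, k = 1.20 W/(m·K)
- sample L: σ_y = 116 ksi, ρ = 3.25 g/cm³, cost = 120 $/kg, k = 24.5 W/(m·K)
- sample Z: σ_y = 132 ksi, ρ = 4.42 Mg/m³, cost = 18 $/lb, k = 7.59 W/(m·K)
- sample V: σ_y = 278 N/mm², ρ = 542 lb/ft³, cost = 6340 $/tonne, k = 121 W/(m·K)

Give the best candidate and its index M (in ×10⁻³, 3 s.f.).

sample G, M = 3.99×10⁻³

Screen on constraints: cost ≤ 87 $/kg; k ≥ 9.39 W/(m·K). Survivors: sample G, sample V.
Putting every candidate on a common basis:
  sample G: σ_y = 1110 MPa, ρ = 8340 kg/m³
  sample V: σ_y = 278.0 MPa, ρ = 8682 kg/m³
  sample G: M = 3.99×10⁻³
  sample V: M = 1.92×10⁻³
Highest index: sample G.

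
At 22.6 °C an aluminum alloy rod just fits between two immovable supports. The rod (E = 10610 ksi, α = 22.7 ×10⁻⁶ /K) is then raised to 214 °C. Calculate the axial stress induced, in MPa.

318 MPa

E = 10610 ksi = 73.15 GPa.
ΔT = 191.4 K. Constrained thermal stress σ = E·α·ΔT = 73.15×10³ MPa × 22.7×10⁻⁶ × 191.4 = 318 MPa (compressive).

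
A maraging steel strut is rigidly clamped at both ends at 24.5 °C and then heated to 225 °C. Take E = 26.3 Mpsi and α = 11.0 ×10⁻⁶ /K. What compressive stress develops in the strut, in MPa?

E = 26.3 Mpsi = 181.3 GPa.
ΔT = 200.5 K. Constrained thermal stress σ = E·α·ΔT = 181.3×10³ MPa × 11.0×10⁻⁶ × 200.5 = 400 MPa (compressive).

400 MPa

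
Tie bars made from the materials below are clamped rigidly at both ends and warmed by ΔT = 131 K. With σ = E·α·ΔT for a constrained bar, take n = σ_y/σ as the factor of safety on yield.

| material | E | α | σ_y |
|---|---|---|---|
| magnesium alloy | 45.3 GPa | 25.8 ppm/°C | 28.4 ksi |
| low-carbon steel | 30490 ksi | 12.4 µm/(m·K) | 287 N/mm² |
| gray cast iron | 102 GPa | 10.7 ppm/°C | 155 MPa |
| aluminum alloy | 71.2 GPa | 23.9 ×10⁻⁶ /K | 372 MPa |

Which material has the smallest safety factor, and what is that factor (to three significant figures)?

low-carbon steel, n = 0.840

In consistent units (E in GPa, α in ×10⁻⁶/K, σ_y in MPa):
  magnesium alloy: E = 45.30, α = 25.8, σ_y = 195.8 → σ = 153 MPa, n = 1.28
  low-carbon steel: E = 210.2, α = 12.4, σ_y = 287.0 → σ = 341 MPa, n = 0.840
  gray cast iron: E = 102.0, α = 10.7, σ_y = 155.0 → σ = 143 MPa, n = 1.08
  aluminum alloy: E = 71.20, α = 23.9, σ_y = 372.0 → σ = 223 MPa, n = 1.67
Smallest n: low-carbon steel with n = 0.840.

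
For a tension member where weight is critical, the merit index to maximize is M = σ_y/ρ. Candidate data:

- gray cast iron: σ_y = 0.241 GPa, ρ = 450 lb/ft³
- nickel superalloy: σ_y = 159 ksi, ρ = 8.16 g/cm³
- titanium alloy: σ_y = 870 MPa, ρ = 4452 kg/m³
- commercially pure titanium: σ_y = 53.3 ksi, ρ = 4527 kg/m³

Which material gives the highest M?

Convert each candidate to consistent units, then evaluate M:
  gray cast iron: σ_y = 241.0 MPa, ρ = 7208 kg/m³
  nickel superalloy: σ_y = 1096 MPa, ρ = 8160 kg/m³
  titanium alloy: σ_y = 870.0 MPa, ρ = 4452 kg/m³
  commercially pure titanium: σ_y = 367.5 MPa, ρ = 4527 kg/m³
  titanium alloy: M = 195 kN·m/kg
  nickel superalloy: M = 134 kN·m/kg
  commercially pure titanium: M = 81.2 kN·m/kg
  gray cast iron: M = 33.4 kN·m/kg
The maximum is for titanium alloy.

titanium alloy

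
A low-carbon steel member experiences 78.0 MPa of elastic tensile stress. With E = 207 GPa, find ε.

3.77×10⁻⁴

ε = σ/E = 78.0 / 207000 = 3.77×10⁻⁴.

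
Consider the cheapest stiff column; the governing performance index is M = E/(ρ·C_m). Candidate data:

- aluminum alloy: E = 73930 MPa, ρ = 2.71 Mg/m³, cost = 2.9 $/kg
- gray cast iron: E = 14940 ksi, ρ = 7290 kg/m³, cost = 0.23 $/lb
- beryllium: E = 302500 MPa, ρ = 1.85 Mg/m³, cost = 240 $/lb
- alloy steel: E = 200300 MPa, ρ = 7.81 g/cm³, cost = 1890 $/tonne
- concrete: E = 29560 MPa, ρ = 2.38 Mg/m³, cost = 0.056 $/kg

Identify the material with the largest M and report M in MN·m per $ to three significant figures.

concrete, M = 222 MN·m per $

Convert each candidate to consistent units, then evaluate M:
  aluminum alloy: E = 73.93 GPa, ρ = 2710 kg/m³, cost = 2.900 $/kg
  gray cast iron: E = 103.0 GPa, ρ = 7290 kg/m³, cost = 0.5071 $/kg
  beryllium: E = 302.5 GPa, ρ = 1850 kg/m³, cost = 529.1 $/kg
  alloy steel: E = 200.3 GPa, ρ = 7810 kg/m³, cost = 1.890 $/kg
  concrete: E = 29.56 GPa, ρ = 2380 kg/m³, cost = 0.05600 $/kg
  concrete: M = 222 MN·m per $
  gray cast iron: M = 27.9 MN·m per $
  alloy steel: M = 13.6 MN·m per $
  aluminum alloy: M = 9.41 MN·m per $
  beryllium: M = 0.309 MN·m per $
The maximum is for concrete.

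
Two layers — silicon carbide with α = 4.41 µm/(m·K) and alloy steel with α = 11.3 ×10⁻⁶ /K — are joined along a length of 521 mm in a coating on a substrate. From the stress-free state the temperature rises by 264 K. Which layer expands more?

α(silicon carbide) = 4.41×10⁻⁶/K vs α(alloy steel) = 11.3×10⁻⁶/K.
Higher α expands more for the same ΔT: alloy steel.

alloy steel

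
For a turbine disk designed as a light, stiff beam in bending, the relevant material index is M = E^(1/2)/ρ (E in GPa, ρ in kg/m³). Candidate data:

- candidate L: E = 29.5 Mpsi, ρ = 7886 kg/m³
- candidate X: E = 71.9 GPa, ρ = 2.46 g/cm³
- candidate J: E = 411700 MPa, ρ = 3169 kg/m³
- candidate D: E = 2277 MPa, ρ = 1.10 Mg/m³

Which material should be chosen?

candidate J

Normalizing units and computing the index:
  candidate L: E = 203.4 GPa, ρ = 7886 kg/m³
  candidate X: E = 71.90 GPa, ρ = 2460 kg/m³
  candidate J: E = 411.7 GPa, ρ = 3169 kg/m³
  candidate D: E = 2.277 GPa, ρ = 1100 kg/m³
  candidate J: M = 6.40×10⁻³
  candidate X: M = 3.45×10⁻³
  candidate L: M = 1.81×10⁻³
  candidate D: M = 1.37×10⁻³
Candidate J has the largest M.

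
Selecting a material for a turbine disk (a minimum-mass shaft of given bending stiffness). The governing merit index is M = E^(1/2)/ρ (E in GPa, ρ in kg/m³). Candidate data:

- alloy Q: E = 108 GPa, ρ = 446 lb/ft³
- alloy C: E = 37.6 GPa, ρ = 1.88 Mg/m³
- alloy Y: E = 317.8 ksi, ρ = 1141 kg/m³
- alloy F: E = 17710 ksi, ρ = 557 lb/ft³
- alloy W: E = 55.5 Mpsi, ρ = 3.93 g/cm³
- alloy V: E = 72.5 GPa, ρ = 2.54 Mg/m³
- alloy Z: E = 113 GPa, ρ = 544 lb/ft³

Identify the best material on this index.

alloy W

Putting every candidate on a common basis:
  alloy Q: E = 108.0 GPa, ρ = 7144 kg/m³
  alloy C: E = 37.60 GPa, ρ = 1880 kg/m³
  alloy Y: E = 2.191 GPa, ρ = 1141 kg/m³
  alloy F: E = 122.1 GPa, ρ = 8922 kg/m³
  alloy W: E = 382.7 GPa, ρ = 3930 kg/m³
  alloy V: E = 72.50 GPa, ρ = 2540 kg/m³
  alloy Z: E = 113.0 GPa, ρ = 8714 kg/m³
  alloy W: M = 4.98×10⁻³
  alloy V: M = 3.35×10⁻³
  alloy C: M = 3.26×10⁻³
  alloy Q: M = 1.45×10⁻³
  alloy Y: M = 1.30×10⁻³
  alloy F: M = 1.24×10⁻³
  alloy Z: M = 1.22×10⁻³
Alloy W has the largest M.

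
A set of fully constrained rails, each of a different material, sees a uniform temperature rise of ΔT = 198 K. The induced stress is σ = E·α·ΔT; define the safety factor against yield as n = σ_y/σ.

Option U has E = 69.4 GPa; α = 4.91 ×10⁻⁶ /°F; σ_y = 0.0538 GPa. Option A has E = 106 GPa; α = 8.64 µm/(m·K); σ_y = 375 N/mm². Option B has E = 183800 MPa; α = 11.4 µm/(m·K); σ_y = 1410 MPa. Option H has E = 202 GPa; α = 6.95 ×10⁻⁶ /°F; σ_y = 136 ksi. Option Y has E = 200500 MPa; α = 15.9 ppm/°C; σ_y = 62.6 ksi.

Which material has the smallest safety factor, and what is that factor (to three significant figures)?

In consistent units (E in GPa, α in ×10⁻⁶/K, σ_y in MPa):
  option U: E = 69.40, α = 8.84, σ_y = 53.80 → σ = 121 MPa, n = 0.443
  option A: E = 106.0, α = 8.64, σ_y = 375.0 → σ = 181 MPa, n = 2.07
  option B: E = 183.8, α = 11.4, σ_y = 1410 → σ = 415 MPa, n = 3.40
  option H: E = 202.0, α = 12.5, σ_y = 937.7 → σ = 500 MPa, n = 1.87
  option Y: E = 200.5, α = 15.9, σ_y = 431.6 → σ = 631 MPa, n = 0.684
Smallest n: option U with n = 0.443.

option U, n = 0.443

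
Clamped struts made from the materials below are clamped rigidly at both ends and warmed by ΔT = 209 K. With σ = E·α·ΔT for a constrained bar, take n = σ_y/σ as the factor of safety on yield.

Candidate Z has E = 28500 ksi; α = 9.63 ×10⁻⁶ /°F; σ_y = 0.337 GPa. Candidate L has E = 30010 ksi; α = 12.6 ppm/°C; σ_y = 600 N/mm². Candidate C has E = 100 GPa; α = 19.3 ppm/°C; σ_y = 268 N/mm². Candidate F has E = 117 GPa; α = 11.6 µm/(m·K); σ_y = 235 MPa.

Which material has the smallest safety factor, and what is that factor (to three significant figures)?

candidate Z, n = 0.473

Per material, after unit conversion:
  candidate Z: E = 196.5, α = 17.3, σ_y = 337.0 → σ = 712 MPa, n = 0.473
  candidate L: E = 206.9, α = 12.6, σ_y = 600.0 → σ = 545 MPa, n = 1.10
  candidate C: E = 100.0, α = 19.3, σ_y = 268.0 → σ = 403 MPa, n = 0.664
  candidate F: E = 117.0, α = 11.6, σ_y = 235.0 → σ = 284 MPa, n = 0.828
Candidate Z has the lowest safety factor, n = 0.473.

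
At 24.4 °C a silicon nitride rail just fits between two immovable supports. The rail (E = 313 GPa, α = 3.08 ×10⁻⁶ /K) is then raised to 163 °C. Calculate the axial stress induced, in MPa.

ΔT = 138.6 K. Constrained thermal stress σ = E·α·ΔT = 313.0×10³ MPa × 3.08×10⁻⁶ × 138.6 = 134 MPa (compressive).

134 MPa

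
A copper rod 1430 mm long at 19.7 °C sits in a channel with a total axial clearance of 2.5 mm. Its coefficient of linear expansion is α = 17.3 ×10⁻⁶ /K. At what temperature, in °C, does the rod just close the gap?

121 °C

α·L₀·ΔT = 2.5 mm ⇒ ΔT = 2.5 / (17.3×10⁻⁶ × 1430.0) = 101.1 K.
T = 19.7 + 101.1 = 120.8 °C.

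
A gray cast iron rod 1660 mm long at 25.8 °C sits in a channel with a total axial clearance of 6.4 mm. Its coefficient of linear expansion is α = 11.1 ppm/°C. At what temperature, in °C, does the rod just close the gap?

α·L₀·ΔT = 6.4 mm ⇒ ΔT = 6.4 / (11.1×10⁻⁶ × 1660.0) = 347.3 K.
T = 25.8 + 347.3 = 373.1 °C.

373 °C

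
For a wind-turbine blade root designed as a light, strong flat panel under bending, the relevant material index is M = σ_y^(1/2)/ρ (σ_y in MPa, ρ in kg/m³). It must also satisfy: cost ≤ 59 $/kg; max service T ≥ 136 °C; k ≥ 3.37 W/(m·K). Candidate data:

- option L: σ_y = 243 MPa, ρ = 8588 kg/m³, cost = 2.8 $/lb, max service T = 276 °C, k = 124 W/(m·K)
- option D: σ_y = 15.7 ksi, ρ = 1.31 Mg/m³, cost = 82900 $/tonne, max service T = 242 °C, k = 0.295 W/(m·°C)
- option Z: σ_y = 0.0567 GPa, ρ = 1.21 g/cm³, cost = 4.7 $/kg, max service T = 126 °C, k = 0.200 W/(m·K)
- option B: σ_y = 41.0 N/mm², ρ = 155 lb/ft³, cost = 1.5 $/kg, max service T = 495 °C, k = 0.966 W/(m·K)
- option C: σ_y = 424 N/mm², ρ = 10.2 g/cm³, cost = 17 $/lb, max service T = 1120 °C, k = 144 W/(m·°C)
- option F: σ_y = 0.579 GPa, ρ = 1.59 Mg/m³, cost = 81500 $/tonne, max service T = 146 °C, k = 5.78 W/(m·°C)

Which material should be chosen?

Screen on constraints: cost ≤ 59 $/kg; max service T ≥ 136 °C; k ≥ 3.37 W/(m·K). Survivors: option L, option C.
Convert each candidate to consistent units, then evaluate M:
  option L: σ_y = 243.0 MPa, ρ = 8588 kg/m³
  option C: σ_y = 424.0 MPa, ρ = 10200 kg/m³
  option C: M = 2.02×10⁻³
  option L: M = 1.82×10⁻³
Option C ranks first.

option C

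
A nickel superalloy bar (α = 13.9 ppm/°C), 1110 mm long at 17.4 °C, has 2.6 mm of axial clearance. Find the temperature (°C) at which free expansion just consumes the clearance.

186 °C

α·L₀·ΔT = 2.6 mm ⇒ ΔT = 2.6 / (13.9×10⁻⁶ × 1110.0) = 168.5 K.
T = 17.4 + 168.5 = 185.9 °C.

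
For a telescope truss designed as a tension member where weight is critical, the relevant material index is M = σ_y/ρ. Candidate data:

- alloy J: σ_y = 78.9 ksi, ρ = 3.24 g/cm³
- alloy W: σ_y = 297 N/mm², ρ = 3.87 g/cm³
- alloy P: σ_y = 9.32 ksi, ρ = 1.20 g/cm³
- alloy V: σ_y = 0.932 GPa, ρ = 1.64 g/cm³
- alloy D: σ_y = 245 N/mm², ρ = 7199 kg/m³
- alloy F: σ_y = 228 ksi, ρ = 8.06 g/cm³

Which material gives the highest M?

Normalizing units and computing the index:
  alloy J: σ_y = 544.0 MPa, ρ = 3240 kg/m³
  alloy W: σ_y = 297.0 MPa, ρ = 3870 kg/m³
  alloy P: σ_y = 64.26 MPa, ρ = 1200 kg/m³
  alloy V: σ_y = 932.0 MPa, ρ = 1640 kg/m³
  alloy D: σ_y = 245.0 MPa, ρ = 7199 kg/m³
  alloy F: σ_y = 1572 MPa, ρ = 8060 kg/m³
  alloy V: M = 568 kN·m/kg
  alloy F: M = 195 kN·m/kg
  alloy J: M = 168 kN·m/kg
  alloy W: M = 76.7 kN·m/kg
  alloy P: M = 53.5 kN·m/kg
  alloy D: M = 34.0 kN·m/kg
Alloy V has the largest M.

alloy V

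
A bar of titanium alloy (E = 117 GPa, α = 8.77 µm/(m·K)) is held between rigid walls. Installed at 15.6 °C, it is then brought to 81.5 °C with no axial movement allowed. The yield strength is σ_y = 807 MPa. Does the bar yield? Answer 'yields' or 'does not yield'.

does not yield

ΔT = 65.90 K. Constrained thermal stress σ = E·α·ΔT = 117.0×10³ MPa × 8.77×10⁻⁶ × 65.90 = 67.6 MPa (compressive).
Compare to σ_y = 807 MPa: σ < σ_y, so it does not yield.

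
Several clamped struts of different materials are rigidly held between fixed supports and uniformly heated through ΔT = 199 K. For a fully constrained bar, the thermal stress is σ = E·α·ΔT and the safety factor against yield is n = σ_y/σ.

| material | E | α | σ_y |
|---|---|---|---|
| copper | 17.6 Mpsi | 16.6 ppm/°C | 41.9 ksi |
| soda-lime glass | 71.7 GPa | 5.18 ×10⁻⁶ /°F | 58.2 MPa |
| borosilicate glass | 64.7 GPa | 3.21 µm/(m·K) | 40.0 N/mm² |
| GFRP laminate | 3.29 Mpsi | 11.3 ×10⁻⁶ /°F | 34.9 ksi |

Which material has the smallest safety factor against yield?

soda-lime glass

In consistent units (E in GPa, α in ×10⁻⁶/K, σ_y in MPa):
  copper: E = 121.3, α = 16.6, σ_y = 288.9 → σ = 401 MPa, n = 0.721
  soda-lime glass: E = 71.70, α = 9.32, σ_y = 58.20 → σ = 133 MPa, n = 0.437
  borosilicate glass: E = 64.70, α = 3.21, σ_y = 40.00 → σ = 41.3 MPa, n = 0.968
  GFRP laminate: E = 22.68, α = 20.3, σ_y = 240.6 → σ = 91.8 MPa, n = 2.62
Smallest n: soda-lime glass with n = 0.437.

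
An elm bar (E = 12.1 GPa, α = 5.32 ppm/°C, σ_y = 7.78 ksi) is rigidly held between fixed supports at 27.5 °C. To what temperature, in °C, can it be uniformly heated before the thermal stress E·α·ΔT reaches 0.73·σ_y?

636 °C

σ_y = 7.78 ksi = 53.64 MPa.
E·α·ΔT = 39.16 MPa ⇒ ΔT = 39.16 / (12.10×10³ × 5.32×10⁻⁶) = 608.3 K.
T = 27.5 + 608.3 = 635.8 °C.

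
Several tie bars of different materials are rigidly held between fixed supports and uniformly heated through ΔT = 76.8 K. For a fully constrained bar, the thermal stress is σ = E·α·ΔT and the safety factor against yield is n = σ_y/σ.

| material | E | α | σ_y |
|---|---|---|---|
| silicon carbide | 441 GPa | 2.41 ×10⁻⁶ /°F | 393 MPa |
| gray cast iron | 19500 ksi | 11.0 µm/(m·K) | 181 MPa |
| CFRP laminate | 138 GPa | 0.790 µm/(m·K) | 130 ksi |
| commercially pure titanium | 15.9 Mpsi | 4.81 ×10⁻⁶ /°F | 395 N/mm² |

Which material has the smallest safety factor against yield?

In consistent units (E in GPa, α in ×10⁻⁶/K, σ_y in MPa):
  silicon carbide: E = 441.0, α = 4.34, σ_y = 393.0 → σ = 147 MPa, n = 2.67
  gray cast iron: E = 134.4, α = 11.0, σ_y = 181.0 → σ = 114 MPa, n = 1.59
  CFRP laminate: E = 138.0, α = 0.790, σ_y = 896.3 → σ = 8.37 MPa, n = 107
  commercially pure titanium: E = 109.6, α = 8.66, σ_y = 395.0 → σ = 72.9 MPa, n = 5.42
Smallest n: gray cast iron with n = 1.59.

gray cast iron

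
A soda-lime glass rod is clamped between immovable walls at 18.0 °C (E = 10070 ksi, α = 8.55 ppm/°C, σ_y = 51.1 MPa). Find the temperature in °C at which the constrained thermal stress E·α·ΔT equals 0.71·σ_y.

E = 10070 ksi = 69.43 GPa.
E·α·ΔT = 36.28 MPa ⇒ ΔT = 36.28 / (69.43×10³ × 8.55×10⁻⁶) = 61.12 K.
T = 18.0 + 61.12 = 79.12 °C.

79.1 °C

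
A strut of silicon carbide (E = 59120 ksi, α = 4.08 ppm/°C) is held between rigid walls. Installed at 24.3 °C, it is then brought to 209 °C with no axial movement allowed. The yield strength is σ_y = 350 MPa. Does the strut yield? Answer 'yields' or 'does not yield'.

does not yield

E = 59120 ksi = 407.6 GPa.
ΔT = 184.7 K. Constrained thermal stress σ = E·α·ΔT = 407.6×10³ MPa × 4.08×10⁻⁶ × 184.7 = 307 MPa (compressive).
Compare to σ_y = 350 MPa: σ < σ_y, so it does not yield.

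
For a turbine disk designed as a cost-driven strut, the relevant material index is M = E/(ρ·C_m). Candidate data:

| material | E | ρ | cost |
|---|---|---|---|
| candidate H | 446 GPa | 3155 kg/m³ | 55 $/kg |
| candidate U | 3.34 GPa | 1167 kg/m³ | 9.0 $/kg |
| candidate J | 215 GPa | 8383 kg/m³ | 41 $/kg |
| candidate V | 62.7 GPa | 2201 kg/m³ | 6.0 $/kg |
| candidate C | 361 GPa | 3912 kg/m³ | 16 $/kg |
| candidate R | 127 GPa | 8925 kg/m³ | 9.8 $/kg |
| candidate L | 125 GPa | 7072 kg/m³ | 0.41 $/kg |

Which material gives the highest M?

Evaluate M for each candidate:
  candidate L: M = 43.1 MN·m per $
  candidate C: M = 5.77 MN·m per $
  candidate V: M = 4.75 MN·m per $
  candidate H: M = 2.57 MN·m per $
  candidate R: M = 1.45 MN·m per $
  candidate J: M = 0.626 MN·m per $
  candidate U: M = 0.318 MN·m per $
Candidate L ranks first.

candidate L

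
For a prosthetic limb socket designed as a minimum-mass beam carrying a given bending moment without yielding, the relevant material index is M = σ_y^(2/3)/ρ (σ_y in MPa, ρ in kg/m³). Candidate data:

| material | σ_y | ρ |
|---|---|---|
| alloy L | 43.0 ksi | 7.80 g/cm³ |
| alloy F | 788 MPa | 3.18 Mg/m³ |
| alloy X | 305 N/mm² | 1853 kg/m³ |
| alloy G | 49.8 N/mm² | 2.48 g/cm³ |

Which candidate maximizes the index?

After converting to SI:
  alloy L: σ_y = 296.5 MPa, ρ = 7800 kg/m³
  alloy F: σ_y = 788.0 MPa, ρ = 3180 kg/m³
  alloy X: σ_y = 305.0 MPa, ρ = 1853 kg/m³
  alloy G: σ_y = 49.80 MPa, ρ = 2480 kg/m³
  alloy F: M = 26.8×10⁻³
  alloy X: M = 24.5×10⁻³
  alloy L: M = 5.70×10⁻³
  alloy G: M = 5.46×10⁻³
Alloy F ranks first.

alloy F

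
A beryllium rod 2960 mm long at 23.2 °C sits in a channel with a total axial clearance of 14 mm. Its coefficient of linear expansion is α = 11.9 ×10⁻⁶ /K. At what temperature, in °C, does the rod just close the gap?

421 °C

α·L₀·ΔT = 14.0 mm ⇒ ΔT = 14.0 / (11.9×10⁻⁶ × 2960.0) = 397.5 K.
T = 23.2 + 397.5 = 420.7 °C.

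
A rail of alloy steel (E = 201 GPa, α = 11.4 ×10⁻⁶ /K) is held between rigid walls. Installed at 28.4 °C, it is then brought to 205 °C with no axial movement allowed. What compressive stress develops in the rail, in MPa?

ΔT = 176.6 K. Constrained thermal stress σ = E·α·ΔT = 201.0×10³ MPa × 11.4×10⁻⁶ × 176.6 = 405 MPa (compressive).

405 MPa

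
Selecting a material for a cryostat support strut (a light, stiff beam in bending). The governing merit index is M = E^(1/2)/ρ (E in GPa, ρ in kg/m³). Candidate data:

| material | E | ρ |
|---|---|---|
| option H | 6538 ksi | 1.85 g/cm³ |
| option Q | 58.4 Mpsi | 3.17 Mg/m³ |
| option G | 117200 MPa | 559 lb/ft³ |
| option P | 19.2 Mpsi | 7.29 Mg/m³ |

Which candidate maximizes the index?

Convert each candidate to consistent units, then evaluate M:
  option H: E = 45.08 GPa, ρ = 1850 kg/m³
  option Q: E = 402.7 GPa, ρ = 3170 kg/m³
  option G: E = 117.2 GPa, ρ = 8954 kg/m³
  option P: E = 132.4 GPa, ρ = 7290 kg/m³
  option Q: M = 6.33×10⁻³
  option H: M = 3.63×10⁻³
  option P: M = 1.58×10⁻³
  option G: M = 1.21×10⁻³
The maximum is for option Q.

option Q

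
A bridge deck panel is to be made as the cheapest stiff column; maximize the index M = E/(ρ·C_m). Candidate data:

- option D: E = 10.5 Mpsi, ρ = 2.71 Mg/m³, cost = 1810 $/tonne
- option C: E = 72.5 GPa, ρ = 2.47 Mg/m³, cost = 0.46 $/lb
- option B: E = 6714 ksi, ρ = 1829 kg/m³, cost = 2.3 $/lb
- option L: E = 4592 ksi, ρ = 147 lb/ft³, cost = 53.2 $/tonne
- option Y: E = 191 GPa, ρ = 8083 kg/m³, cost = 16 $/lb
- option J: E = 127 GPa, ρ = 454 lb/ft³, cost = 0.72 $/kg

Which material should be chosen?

In SI units:
  option D: E = 72.39 GPa, ρ = 2710 kg/m³, cost = 1.810 $/kg
  option C: E = 72.50 GPa, ρ = 2470 kg/m³, cost = 1.014 $/kg
  option B: E = 46.29 GPa, ρ = 1829 kg/m³, cost = 5.071 $/kg
  option L: E = 31.66 GPa, ρ = 2355 kg/m³, cost = 0.05320 $/kg
  option Y: E = 191.0 GPa, ρ = 8083 kg/m³, cost = 35.27 $/kg
  option J: E = 127.0 GPa, ρ = 7272 kg/m³, cost = 0.7200 $/kg
  option L: M = 253 MN·m per $
  option C: M = 28.9 MN·m per $
  option J: M = 24.3 MN·m per $
  option D: M = 14.8 MN·m per $
  option B: M = 4.99 MN·m per $
  option Y: M = 0.670 MN·m per $
Highest index: option L.

option L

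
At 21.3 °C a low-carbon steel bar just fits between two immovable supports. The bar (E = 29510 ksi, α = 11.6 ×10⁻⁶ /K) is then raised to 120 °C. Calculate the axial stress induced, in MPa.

E = 29510 ksi = 203.5 GPa.
ΔT = 98.70 K. Constrained thermal stress σ = E·α·ΔT = 203.5×10³ MPa × 11.6×10⁻⁶ × 98.70 = 233 MPa (compressive).

233 MPa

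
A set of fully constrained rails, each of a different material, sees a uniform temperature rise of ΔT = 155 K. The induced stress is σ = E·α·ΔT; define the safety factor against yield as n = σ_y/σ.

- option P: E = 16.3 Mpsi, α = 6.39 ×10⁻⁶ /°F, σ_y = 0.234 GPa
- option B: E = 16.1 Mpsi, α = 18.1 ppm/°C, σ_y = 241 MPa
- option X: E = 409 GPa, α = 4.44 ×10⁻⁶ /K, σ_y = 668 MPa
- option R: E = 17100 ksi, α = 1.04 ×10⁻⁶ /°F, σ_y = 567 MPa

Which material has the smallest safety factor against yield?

option B

Converting E to GPa, α to ×10⁻⁶/K, σ_y to MPa, then σ and n for each:
  option P: E = 112.4, α = 11.5, σ_y = 234.0 → σ = 200 MPa, n = 1.17
  option B: E = 111.0, α = 18.1, σ_y = 241.0 → σ = 311 MPa, n = 0.774
  option X: E = 409.0, α = 4.44, σ_y = 668.0 → σ = 281 MPa, n = 2.37
  option R: E = 117.9, α = 1.87, σ_y = 567.0 → σ = 34.2 MPa, n = 16.6
Option B has the lowest safety factor, n = 0.774.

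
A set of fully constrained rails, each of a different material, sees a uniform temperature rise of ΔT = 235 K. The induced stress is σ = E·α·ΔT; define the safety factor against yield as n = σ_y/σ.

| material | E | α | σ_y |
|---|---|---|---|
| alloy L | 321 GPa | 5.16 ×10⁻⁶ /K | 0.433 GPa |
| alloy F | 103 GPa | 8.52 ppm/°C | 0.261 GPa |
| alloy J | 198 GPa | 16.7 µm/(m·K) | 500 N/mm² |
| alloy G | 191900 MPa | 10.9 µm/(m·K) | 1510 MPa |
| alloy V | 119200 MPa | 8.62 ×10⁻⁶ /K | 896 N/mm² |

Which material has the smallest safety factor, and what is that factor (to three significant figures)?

With everything in SI (GPa, ×10⁻⁶/K, MPa):
  alloy L: E = 321.0, α = 5.16, σ_y = 433.0 → σ = 389 MPa, n = 1.11
  alloy F: E = 103.0, α = 8.52, σ_y = 261.0 → σ = 206 MPa, n = 1.27
  alloy J: E = 198.0, α = 16.7, σ_y = 500.0 → σ = 777 MPa, n = 0.643
  alloy G: E = 191.9, α = 10.9, σ_y = 1510 → σ = 492 MPa, n = 3.07
  alloy V: E = 119.2, α = 8.62, σ_y = 896.0 → σ = 241 MPa, n = 3.71
Alloy J has the lowest safety factor, n = 0.643.

alloy J, n = 0.643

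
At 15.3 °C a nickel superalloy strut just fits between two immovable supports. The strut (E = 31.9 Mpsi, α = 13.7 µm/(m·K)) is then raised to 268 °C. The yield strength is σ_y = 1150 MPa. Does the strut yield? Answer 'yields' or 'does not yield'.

does not yield

E = 31.9 Mpsi = 219.9 GPa.
ΔT = 252.7 K. Constrained thermal stress σ = E·α·ΔT = 219.9×10³ MPa × 13.7×10⁻⁶ × 252.7 = 761 MPa (compressive).
Compare to σ_y = 1150 MPa: σ < σ_y, so it does not yield.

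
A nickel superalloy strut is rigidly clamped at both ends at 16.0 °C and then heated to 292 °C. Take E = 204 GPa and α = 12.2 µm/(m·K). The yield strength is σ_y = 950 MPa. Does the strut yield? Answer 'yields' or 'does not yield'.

ΔT = 276.0 K. Constrained thermal stress σ = E·α·ΔT = 204.0×10³ MPa × 12.2×10⁻⁶ × 276.0 = 687 MPa (compressive).
Compare to σ_y = 950 MPa: σ < σ_y, so it does not yield.

does not yield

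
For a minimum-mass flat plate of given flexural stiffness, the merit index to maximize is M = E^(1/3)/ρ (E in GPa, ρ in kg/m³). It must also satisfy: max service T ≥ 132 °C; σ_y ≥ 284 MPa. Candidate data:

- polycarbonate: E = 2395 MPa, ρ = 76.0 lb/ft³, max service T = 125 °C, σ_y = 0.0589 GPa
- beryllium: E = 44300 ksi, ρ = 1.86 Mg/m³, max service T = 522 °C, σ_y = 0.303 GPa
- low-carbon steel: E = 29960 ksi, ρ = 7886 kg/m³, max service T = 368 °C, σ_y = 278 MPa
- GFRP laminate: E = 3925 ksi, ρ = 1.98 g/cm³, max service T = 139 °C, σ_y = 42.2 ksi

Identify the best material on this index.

beryllium

Screen on constraints: max service T ≥ 132 °C; σ_y ≥ 284 MPa. Survivors: beryllium, GFRP laminate.
In SI units:
  beryllium: E = 305.4 GPa, ρ = 1860 kg/m³
  GFRP laminate: E = 27.06 GPa, ρ = 1980 kg/m³
  beryllium: M = 3.62×10⁻³
  GFRP laminate: M = 1.52×10⁻³
Beryllium has the largest M.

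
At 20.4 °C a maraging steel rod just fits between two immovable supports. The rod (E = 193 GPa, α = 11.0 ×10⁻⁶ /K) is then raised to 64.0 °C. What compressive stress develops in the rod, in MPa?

ΔT = 43.60 K. Constrained thermal stress σ = E·α·ΔT = 193.0×10³ MPa × 11.0×10⁻⁶ × 43.60 = 92.6 MPa (compressive).

92.6 MPa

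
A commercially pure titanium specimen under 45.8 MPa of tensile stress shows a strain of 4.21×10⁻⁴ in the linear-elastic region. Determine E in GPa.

E = σ/ε = 45.8 MPa / 4.21×10⁻⁴ = 108800 MPa = 109 GPa.

109 GPa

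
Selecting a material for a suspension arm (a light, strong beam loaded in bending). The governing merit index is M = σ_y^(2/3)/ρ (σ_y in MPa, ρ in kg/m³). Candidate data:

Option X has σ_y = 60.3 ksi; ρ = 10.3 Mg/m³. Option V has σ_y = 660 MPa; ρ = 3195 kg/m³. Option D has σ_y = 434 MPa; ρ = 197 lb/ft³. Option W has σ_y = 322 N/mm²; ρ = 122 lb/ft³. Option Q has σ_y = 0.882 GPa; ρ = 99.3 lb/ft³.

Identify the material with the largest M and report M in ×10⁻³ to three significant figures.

option Q, M = 57.8×10⁻³

Normalizing units and computing the index:
  option X: σ_y = 415.8 MPa, ρ = 10300 kg/m³
  option V: σ_y = 660.0 MPa, ρ = 3195 kg/m³
  option D: σ_y = 434.0 MPa, ρ = 3156 kg/m³
  option W: σ_y = 322.0 MPa, ρ = 1954 kg/m³
  option Q: σ_y = 882.0 MPa, ρ = 1591 kg/m³
  option Q: M = 57.8×10⁻³
  option W: M = 24.0×10⁻³
  option V: M = 23.7×10⁻³
  option D: M = 18.2×10⁻³
  option X: M = 5.41×10⁻³
The maximum is for option Q.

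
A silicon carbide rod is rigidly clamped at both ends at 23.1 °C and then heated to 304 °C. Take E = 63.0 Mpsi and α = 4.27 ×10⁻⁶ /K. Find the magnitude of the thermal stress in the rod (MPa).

521 MPa

E = 63.0 Mpsi = 434.4 GPa.
ΔT = 280.9 K. Constrained thermal stress σ = E·α·ΔT = 434.4×10³ MPa × 4.27×10⁻⁶ × 280.9 = 521 MPa (compressive).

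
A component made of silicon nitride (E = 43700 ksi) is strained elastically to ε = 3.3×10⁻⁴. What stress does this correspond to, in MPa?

E = 43700 ksi = 301.3 GPa.
σ = E·ε = 301300 MPa × 3.3×10⁻⁴ = 99.4 MPa.

99.4 MPa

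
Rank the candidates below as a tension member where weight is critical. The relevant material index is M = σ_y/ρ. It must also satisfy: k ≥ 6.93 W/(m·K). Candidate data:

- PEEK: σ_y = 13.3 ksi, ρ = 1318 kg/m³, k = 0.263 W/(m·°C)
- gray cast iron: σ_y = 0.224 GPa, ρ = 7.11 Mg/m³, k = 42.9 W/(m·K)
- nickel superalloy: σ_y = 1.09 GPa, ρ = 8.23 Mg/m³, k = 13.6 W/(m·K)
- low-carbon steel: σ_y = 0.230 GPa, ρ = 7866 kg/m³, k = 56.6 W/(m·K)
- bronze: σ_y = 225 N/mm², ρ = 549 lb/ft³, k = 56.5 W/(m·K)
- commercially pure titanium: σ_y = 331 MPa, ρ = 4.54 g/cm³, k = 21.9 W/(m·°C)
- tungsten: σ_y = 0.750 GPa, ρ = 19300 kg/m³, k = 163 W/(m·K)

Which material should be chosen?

Screen on constraints: k ≥ 6.93 W/(m·K). Survivors: gray cast iron, nickel superalloy, low-carbon steel, bronze, commercially pure titanium, tungsten.
In SI units:
  gray cast iron: σ_y = 224.0 MPa, ρ = 7110 kg/m³
  nickel superalloy: σ_y = 1090 MPa, ρ = 8230 kg/m³
  low-carbon steel: σ_y = 230.0 MPa, ρ = 7866 kg/m³
  bronze: σ_y = 225.0 MPa, ρ = 8794 kg/m³
  commercially pure titanium: σ_y = 331.0 MPa, ρ = 4540 kg/m³
  tungsten: σ_y = 750.0 MPa, ρ = 19300 kg/m³
  nickel superalloy: M = 132 kN·m/kg
  commercially pure titanium: M = 72.9 kN·m/kg
  tungsten: M = 38.9 kN·m/kg
  gray cast iron: M = 31.5 kN·m/kg
  low-carbon steel: M = 29.2 kN·m/kg
  bronze: M = 25.6 kN·m/kg
Highest index: nickel superalloy.

nickel superalloy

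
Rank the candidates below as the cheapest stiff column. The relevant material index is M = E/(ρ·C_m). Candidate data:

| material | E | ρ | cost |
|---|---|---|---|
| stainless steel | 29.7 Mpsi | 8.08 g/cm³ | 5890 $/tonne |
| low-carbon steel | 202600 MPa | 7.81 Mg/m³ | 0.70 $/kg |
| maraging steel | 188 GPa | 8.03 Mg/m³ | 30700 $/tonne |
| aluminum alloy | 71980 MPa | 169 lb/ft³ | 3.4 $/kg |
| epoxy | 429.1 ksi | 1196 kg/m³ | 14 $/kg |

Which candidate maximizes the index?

Normalizing units and computing the index:
  stainless steel: E = 204.8 GPa, ρ = 8080 kg/m³, cost = 5.890 $/kg
  low-carbon steel: E = 202.6 GPa, ρ = 7810 kg/m³, cost = 0.7000 $/kg
  maraging steel: E = 188.0 GPa, ρ = 8030 kg/m³, cost = 30.70 $/kg
  aluminum alloy: E = 71.98 GPa, ρ = 2707 kg/m³, cost = 3.400 $/kg
  epoxy: E = 2.959 GPa, ρ = 1196 kg/m³, cost = 14.00 $/kg
  low-carbon steel: M = 37.1 MN·m per $
  aluminum alloy: M = 7.82 MN·m per $
  stainless steel: M = 4.30 MN·m per $
  maraging steel: M = 0.763 MN·m per $
  epoxy: M = 0.177 MN·m per $
The maximum is for low-carbon steel.

low-carbon steel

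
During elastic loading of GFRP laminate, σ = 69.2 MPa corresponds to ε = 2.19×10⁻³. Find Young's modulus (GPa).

E = σ/ε = 69.2 MPa / 2.19×10⁻³ = 31600 MPa = 31.6 GPa.

31.6 GPa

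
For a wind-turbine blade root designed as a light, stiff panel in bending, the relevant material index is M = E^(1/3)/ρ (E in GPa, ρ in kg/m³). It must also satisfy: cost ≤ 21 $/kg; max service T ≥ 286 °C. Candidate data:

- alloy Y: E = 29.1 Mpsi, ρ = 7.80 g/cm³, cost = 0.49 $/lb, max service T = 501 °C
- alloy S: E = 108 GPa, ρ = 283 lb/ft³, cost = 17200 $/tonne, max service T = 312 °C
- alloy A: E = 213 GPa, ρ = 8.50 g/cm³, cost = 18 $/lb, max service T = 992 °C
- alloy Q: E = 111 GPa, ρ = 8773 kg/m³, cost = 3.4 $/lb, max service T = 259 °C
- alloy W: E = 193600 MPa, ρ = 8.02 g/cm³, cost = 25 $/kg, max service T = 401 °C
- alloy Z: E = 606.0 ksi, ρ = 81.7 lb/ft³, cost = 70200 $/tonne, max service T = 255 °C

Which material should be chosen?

Screen on constraints: cost ≤ 21 $/kg; max service T ≥ 286 °C. Survivors: alloy Y, alloy S.
Putting every candidate on a common basis:
  alloy Y: E = 200.6 GPa, ρ = 7800 kg/m³
  alloy S: E = 108.0 GPa, ρ = 4533 kg/m³
  alloy S: M = 1.05×10⁻³
  alloy Y: M = 0.751×10⁻³
Highest index: alloy S.

alloy S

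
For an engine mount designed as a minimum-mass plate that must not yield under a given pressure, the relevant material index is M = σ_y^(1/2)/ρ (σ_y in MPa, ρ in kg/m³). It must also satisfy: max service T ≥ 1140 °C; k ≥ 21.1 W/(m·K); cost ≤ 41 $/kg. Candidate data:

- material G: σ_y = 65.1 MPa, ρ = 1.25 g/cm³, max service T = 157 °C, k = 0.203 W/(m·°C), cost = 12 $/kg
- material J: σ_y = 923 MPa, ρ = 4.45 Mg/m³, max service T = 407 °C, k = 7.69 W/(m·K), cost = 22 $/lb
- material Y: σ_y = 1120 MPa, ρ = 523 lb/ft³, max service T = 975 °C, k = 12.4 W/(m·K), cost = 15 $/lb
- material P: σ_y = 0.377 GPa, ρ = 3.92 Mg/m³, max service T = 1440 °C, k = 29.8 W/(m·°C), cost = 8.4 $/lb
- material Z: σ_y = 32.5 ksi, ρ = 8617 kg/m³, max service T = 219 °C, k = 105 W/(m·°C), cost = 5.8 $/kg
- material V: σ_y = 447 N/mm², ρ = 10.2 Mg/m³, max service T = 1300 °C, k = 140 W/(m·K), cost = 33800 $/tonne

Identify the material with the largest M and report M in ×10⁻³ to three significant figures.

material P, M = 4.95×10⁻³

Screen on constraints: max service T ≥ 1140 °C; k ≥ 21.1 W/(m·K); cost ≤ 41 $/kg. Survivors: material P, material V.
Convert each candidate to consistent units, then evaluate M:
  material P: σ_y = 377.0 MPa, ρ = 3920 kg/m³
  material V: σ_y = 447.0 MPa, ρ = 10200 kg/m³
  material P: M = 4.95×10⁻³
  material V: M = 2.07×10⁻³
Material P ranks first.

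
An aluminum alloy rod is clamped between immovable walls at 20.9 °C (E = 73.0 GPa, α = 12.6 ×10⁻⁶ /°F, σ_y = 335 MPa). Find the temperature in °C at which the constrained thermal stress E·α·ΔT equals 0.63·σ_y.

148 °C

α = 12.6×10⁻⁶/°F × 9/5 = 22.7×10⁻⁶/K.
E·α·ΔT = 211.1 MPa ⇒ ΔT = 211.1 / (73.00×10³ × 22.7×10⁻⁶) = 127.5 K.
T = 20.9 + 127.5 = 148.4 °C.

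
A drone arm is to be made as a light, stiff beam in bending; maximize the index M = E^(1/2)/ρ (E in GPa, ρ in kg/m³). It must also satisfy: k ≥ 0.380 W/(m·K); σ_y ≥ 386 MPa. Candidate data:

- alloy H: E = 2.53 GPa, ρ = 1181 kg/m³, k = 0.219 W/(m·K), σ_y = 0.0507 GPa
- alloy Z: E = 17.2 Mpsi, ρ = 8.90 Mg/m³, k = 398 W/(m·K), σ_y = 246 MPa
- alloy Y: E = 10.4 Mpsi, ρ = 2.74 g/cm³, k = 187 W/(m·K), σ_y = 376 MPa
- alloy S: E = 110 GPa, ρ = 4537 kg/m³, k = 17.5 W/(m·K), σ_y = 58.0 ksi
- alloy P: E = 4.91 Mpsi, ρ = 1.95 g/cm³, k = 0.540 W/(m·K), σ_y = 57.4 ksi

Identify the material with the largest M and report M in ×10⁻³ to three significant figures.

Screen on constraints: k ≥ 0.380 W/(m·K); σ_y ≥ 386 MPa. Survivors: alloy S, alloy P.
After converting to SI:
  alloy S: E = 110.0 GPa, ρ = 4537 kg/m³
  alloy P: E = 33.85 GPa, ρ = 1950 kg/m³
  alloy P: M = 2.98×10⁻³
  alloy S: M = 2.31×10⁻³
Alloy P has the largest M.

alloy P, M = 2.98×10⁻³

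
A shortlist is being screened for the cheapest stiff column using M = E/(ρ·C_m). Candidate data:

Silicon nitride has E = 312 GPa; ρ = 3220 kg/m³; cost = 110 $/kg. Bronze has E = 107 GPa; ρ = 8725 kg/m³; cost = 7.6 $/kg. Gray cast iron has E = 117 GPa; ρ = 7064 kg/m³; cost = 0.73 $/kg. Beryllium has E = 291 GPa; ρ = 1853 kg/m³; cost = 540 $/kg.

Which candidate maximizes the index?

Computing M directly (units already consistent):
  gray cast iron: M = 22.7 MN·m per $
  bronze: M = 1.61 MN·m per $
  silicon nitride: M = 0.881 MN·m per $
  beryllium: M = 0.291 MN·m per $
Gray cast iron ranks first.

gray cast iron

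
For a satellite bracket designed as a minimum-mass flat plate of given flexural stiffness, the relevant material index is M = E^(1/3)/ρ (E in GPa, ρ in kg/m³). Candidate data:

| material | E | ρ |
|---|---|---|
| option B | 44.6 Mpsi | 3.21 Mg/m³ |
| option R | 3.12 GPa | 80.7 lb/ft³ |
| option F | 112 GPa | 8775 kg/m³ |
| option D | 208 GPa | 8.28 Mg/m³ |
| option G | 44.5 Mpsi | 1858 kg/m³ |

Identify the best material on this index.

option G

Putting every candidate on a common basis:
  option B: E = 307.5 GPa, ρ = 3210 kg/m³
  option R: E = 3.120 GPa, ρ = 1293 kg/m³
  option F: E = 112.0 GPa, ρ = 8775 kg/m³
  option D: E = 208.0 GPa, ρ = 8280 kg/m³
  option G: E = 306.8 GPa, ρ = 1858 kg/m³
  option G: M = 3.63×10⁻³
  option B: M = 2.10×10⁻³
  option R: M = 1.13×10⁻³
  option D: M = 0.716×10⁻³
  option F: M = 0.549×10⁻³
Option G ranks first.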